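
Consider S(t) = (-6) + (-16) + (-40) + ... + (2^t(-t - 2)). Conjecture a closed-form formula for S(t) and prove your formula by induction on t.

S(t) = -2·2^t(t + 1) + 2

We claim S(t) = -2·2^t(t + 1) + 2 for all t ≥ 1.
For the base case t = 1: S(1) = -6, and the closed form gives -6. They agree.
For the inductive step, assume it holds for an arbitrary k ≥ 1, so S(k) = -2·2^k(k + 1) + 2.
Then S(k+1) = S(k) + (2^(k + 1)(-k - 3)) = (-2·2^k(k + 1) + 2) + (2^(k + 1)(-k - 3)).
Simplifying, S(k+1) = -4·2^k·k - 8·2^k + 2 = -2·2^(k+1)((k+1) + 1) + 2,
which is the closed form with t = k+1.
This completes the induction.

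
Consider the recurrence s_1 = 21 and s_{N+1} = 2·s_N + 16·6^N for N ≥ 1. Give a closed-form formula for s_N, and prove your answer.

s_N = -3·2^(N - 1) + 4·6^N

Computing the first terms: s_1 = 21, s_2 = 138, s_3 = 852. This suggests s_N = -3·2^(N - 1) + 4·6^N.
Base step (N = 1): the formula gives 21 = 21 = s_1.
For the inductive step, assume it holds for an arbitrary p ≥ 1, so s_p = -3·2^(p - 1) + 4·6^p.
Then s_{p+1} = 2·s_p + 16·6^p = 2·(-3·2^(p - 1) + 4·6^p) + 16·6^p = -3·2^p + 4·6^(p + 1) = -3·2^((p+1) - 1) + 4·6^(p+1),
which is the claimed formula at N = p+1.
This completes the induction.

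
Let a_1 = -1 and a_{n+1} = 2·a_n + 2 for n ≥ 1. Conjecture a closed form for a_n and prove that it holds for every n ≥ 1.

Computing the first terms: a_1 = -1, a_2 = 0, a_3 = 2. This suggests a_n = 2^(n - 1) - 2.
For the base case n = 1: the formula gives -1 = -1 = a_1.
Suppose the result is true for n = j, so a_j = 2^(j - 1) - 2.
Then a_{j+1} = 2·a_j + 2 = 2·(2^(j - 1) - 2) + 2 = 2^j - 2 = 2^((j+1) - 1) - 2,
which is the claimed formula at n = j+1.
Hence, by induction on n, the claim holds for every n ≥ 1.

a_n = 2^(n - 1) - 2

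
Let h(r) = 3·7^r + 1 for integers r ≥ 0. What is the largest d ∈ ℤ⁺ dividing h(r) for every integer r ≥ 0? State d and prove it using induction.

Computing the first values: h(0) = 4 and h(1) = 22; gcd(4, 22) = 2, so d ≤ 2.
We prove 2 | 3·7^r + 1 for all r ≥ 0 by induction on r.
For the base case r = 0: h(0) = 4 = 2·(2), so 2 | h(0).
Inductive step: suppose the statement holds for some k ≥ 0, i.e. 2 | h(k). Then
h(k+1) = 3·7^(k+1) + 1 = 7·(3·7^k + 1) - 6 = 7·h(k) - 6. The first term is divisible by 2 by the inductive hypothesis, and -6 is divisible by 2. Hence 2 | h(k+1).
By the principle of mathematical induction, the result holds for all r ≥ 0.
Therefore the largest such d is 2.

d = 2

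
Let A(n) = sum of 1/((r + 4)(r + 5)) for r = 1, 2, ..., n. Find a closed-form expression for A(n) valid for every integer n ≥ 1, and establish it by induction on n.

We claim A(n) = n/(5(n + 5)) for all n ≥ 1.
Base step (n = 1): A(1) = 1/30, and the closed form gives 1/30. They agree.
Inductive step: assume the claim holds for n = r, so A(r) = r/(5(r + 5)).
Then A(r+1) = A(r) + (1/((r + 5)(r + 6))) = (r/(5(r + 5))) + (1/((r + 5)(r + 6))).
Simplifying, A(r+1) = (r + 1)/(5(r + 6)) = (r+1)/(5((r+1) + 5)),
which is the closed form with n = r+1.
This completes the induction.

A(n) = n/(5(n + 5))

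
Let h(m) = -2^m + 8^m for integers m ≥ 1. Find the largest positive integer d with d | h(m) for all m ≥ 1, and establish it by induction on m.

d = 6

Computing the first values: h(1) = 6 and h(2) = 60; gcd(6, 60) = 6, so d ≤ 6.
We prove 6 | -2^m + 8^m for all m ≥ 1 by induction on m.
When m = 1: h(1) = 6 = 6·(1), so 6 | h(1).
For the inductive step, assume it holds for an arbitrary p ≥ 1, i.e. 6 | h(p). Then
8^{p+1} − 2^{p+1} = 8·8^p − 2·2^p = 8·(8^p − 2^p) + (6)·2^p. The first term is divisible by 6 by the inductive hypothesis, and the second term (6)·2^p is divisible by 6 since 6 | 6. Hence 6 | h(p+1).
This completes the induction.
Therefore the largest such d is 6.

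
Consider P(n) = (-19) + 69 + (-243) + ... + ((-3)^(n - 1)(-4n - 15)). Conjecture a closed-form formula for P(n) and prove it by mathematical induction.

We claim P(n) = (-3)^n(n + 4) - 4 for all n ≥ 1.
Base case (n = 1): P(1) = -19, and the closed form gives -19. They agree.
Suppose the result is true for n = p, so P(p) = (-3)^p(p + 4) - 4.
Then P(p+1) = P(p) + ((-3)^p(-4p - 19)) = ((-3)^p(p + 4) - 4) + ((-3)^p(-4p - 19)).
Simplifying, P(p+1) = -3(-3)^p·p - 15(-3)^p - 4 = (-3)^(p+1)((p+1) + 4) - 4,
which is the closed form with n = p+1.
By the principle of mathematical induction, the result holds for all n ≥ 1.

P(n) = (-3)^n(n + 4) - 4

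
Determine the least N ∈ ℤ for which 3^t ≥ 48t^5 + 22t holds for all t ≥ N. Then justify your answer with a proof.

N = 17

At t = 16: 43046721 < 50332000, so the inequality fails and N ≥ 17. We prove 3^t ≥ 48t^5 + 22t for all t ≥ 17.
When t = 17: 3^t = 129140163 and 48t^5 + 22t = 68153510, so 129140163 ≥ 68153510.
Suppose the result is true for t = i, so 3^i ≥ 48i^5 + 22i.
Then 3^(i + 1) = 3·(3^i) ≥ 3·(48i^5 + 22i).
Also, for i ≥ 17 we have 3·(48i^5 + 22i) ≥ 48(i+1)^5 + 22(i+1), since 3·(48i^5 + 22i) − (48(i+1)^5 + 22(i+1)) = 96i^5 - 240i^4 - 480i^3 - 480i^2 - 196i - 70, which is nonnegative for all i ≥ 17.
Combining, 3^(i + 1) ≥ 48(i+1)^5 + 22(i+1).
By induction, the statement is established for all t ≥ 17.
Hence the smallest such N is 17.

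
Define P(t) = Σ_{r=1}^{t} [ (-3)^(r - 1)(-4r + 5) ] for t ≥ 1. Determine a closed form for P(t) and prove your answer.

P(t) = (-3)^t(t - 1) + 1

We claim P(t) = (-3)^t(t - 1) + 1 for all t ≥ 1.
When t = 1: P(1) = 1, and the closed form gives 1. They agree.
Suppose the result is true for t = r, so P(r) = (-3)^r(r - 1) + 1.
Then P(r+1) = P(r) + ((-3)^r(-4r + 1)) = ((-3)^r(r - 1) + 1) + ((-3)^r(-4r + 1)).
Simplifying, P(r+1) = (-3)^(r + 1)r + 1 = (-3)^(r+1)((r+1) - 1) + 1,
which is the closed form with t = r+1.
Hence, by induction on t, the claim holds for every t ≥ 1.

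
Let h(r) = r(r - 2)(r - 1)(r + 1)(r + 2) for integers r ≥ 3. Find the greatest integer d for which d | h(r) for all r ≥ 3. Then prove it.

Computing the first values: h(3) = 120 and h(4) = 720; gcd(120, 720) = 120, so d ≤ 120.
We prove 120 | r(r - 2)(r - 1)(r + 1)(r + 2) for all r ≥ 3 by induction on r.
When r = 3: h(3) = 120 = 120·(1), so 120 | h(3).
Suppose the result is true for r = j, i.e. 120 | h(j). Then
h(j+1) − h(j) = (j-1)·j·(j+1)·(j+2)·(j+3) − (j-2)·(j-1)·j·(j+1)·(j+2) = (j-1)·j·(j+1)·(j+2)·[(j+3) − (j-2)] = 5·(j-1)·j·(j+1)·(j+2). The product of 4 consecutive integers is divisible by (4)! = 24, so h(j+1) − h(j) is divisible by 5·24 = 120. By the inductive hypothesis 120 | h(j), hence 120 | h(j+1).
This completes the induction.
Therefore the largest such d is 120.

d = 120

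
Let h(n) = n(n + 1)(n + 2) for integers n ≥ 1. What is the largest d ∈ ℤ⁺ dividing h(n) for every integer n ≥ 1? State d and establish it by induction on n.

Computing the first values: h(1) = 6 and h(2) = 24; gcd(6, 24) = 6, so d ≤ 6.
We prove 6 | n(n + 1)(n + 2) for all n ≥ 1 by induction on n.
Base step (n = 1): h(1) = 6 = 6·(1), so 6 | h(1).
Suppose the result is true for n = k, i.e. 6 | h(k). Then
h(k+1) − h(k) = (k+1)·(k+2)·(k+3) − k·(k+1)·(k+2) = (k+1)·(k+2)·[(k+3) − k] = 3·(k+1)·(k+2). The product of 2 consecutive integers is divisible by (2)! = 2, so h(k+1) − h(k) is divisible by 3·2 = 6. By the inductive hypothesis 6 | h(k), hence 6 | h(k+1).
By induction, the statement is established for all n ≥ 1.
Therefore the largest such d is 6.

d = 6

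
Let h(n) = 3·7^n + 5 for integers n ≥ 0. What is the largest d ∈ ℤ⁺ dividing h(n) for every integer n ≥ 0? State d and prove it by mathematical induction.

Computing the first values: h(0) = 8 and h(1) = 26; gcd(8, 26) = 2, so d ≤ 2.
We prove 2 | 3·7^n + 5 for all n ≥ 0 by induction on n.
Base step (n = 0): h(0) = 8 = 2·(4), so 2 | h(0).
Suppose the result is true for n = r, i.e. 2 | h(r). Then
h(r+1) = 3·7^(r+1) + 5 = 7·(3·7^r + 5) - 30 = 7·h(r) - 30. The first term is divisible by 2 by the inductive hypothesis, and -30 is divisible by 2. Hence 2 | h(r+1).
This completes the induction.
Therefore the largest such d is 2.

d = 2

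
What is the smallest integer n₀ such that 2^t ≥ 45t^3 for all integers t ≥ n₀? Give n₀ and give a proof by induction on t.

At t = 18: 262144 < 262440, so the inequality fails and n₀ ≥ 19. We prove 2^t ≥ 45t^3 for all t ≥ 19.
For the base case t = 19: 2^t = 524288 and 45t^3 = 308655, so 524288 ≥ 308655.
Suppose the result is true for t = k, so 2^k ≥ 45k^3.
Then 2^(k + 1) = 2·(2^k) ≥ 2·(45k^3).
Also, for k ≥ 19 we have 2·(45k^3) ≥ 45(k+1)^3, since 2 ≥ (1 + 1/k)^3 for all k ≥ 19.
Combining, 2^(k + 1) ≥ 45(k+1)^3.
This completes the induction.
Hence the smallest such n₀ is 19.

n₀ = 19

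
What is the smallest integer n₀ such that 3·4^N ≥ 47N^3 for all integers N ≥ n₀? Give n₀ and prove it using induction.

n₀ = 6

At N = 5: 3072 < 5875, so the inequality fails and n₀ ≥ 6. We prove 3·4^N ≥ 47N^3 for all N ≥ 6.
Base case (N = 6): 3·4^N = 12288 and 47N^3 = 10152, so 12288 ≥ 10152.
Inductive step: assume the claim holds for N = p, so 3·4^p ≥ 47p^3.
Then 3·4^(p + 1) = 4·(3·4^p) ≥ 4·(47p^3).
Also, for p ≥ 6 we have 4·(47p^3) ≥ 47(p+1)^3, since 4 ≥ (1 + 1/p)^3 for all p ≥ 6.
Combining, 3·4^(p + 1) ≥ 47(p+1)^3.
This completes the induction.
Hence the smallest such n₀ is 6.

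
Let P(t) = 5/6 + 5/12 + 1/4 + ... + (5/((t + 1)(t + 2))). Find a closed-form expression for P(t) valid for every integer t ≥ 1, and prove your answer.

P(t) = 5t/(2(t + 2))

We claim P(t) = 5t/(2(t + 2)) for all t ≥ 1.
Base step (t = 1): P(1) = 5/6, and the closed form gives 5/6. They agree.
For the inductive step, assume it holds for an arbitrary p ≥ 1, so P(p) = 5p/(2(p + 2)).
Then P(p+1) = P(p) + (5/((p + 2)(p + 3))) = (5p/(2(p + 2))) + (5/((p + 2)(p + 3))).
Simplifying, P(p+1) = 5(p + 1)/(2(p + 3)) = 5(p+1)/(2((p+1) + 2)),
which is the closed form with t = p+1.
This completes the induction.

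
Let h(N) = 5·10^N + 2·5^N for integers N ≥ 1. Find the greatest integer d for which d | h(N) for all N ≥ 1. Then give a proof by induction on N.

d = 10

Computing the first values: h(1) = 60 and h(2) = 550; gcd(60, 550) = 10, so d ≤ 10.
We prove 10 | 5·10^N + 2·5^N for all N ≥ 1 by induction on N.
Base step (N = 1): h(1) = 60 = 10·(6), so 10 | h(1).
For the inductive step, assume it holds for an arbitrary p ≥ 1, i.e. 10 | h(p). Then
h(p+1) − 10·h(p) = (5·10^(p+1) + 2·5^(p+1)) − 10·(5·10^p + 2·5^p) = (2)·5^p·(5 − 10) = (-10)·5^p. Since 10 | h(p) by the inductive hypothesis, 10 | 10·h(p); and 10 | -10 since -10 = 10·-1. Therefore 10 | h(p+1).
By the principle of mathematical induction, the result holds for all N ≥ 1.
Therefore the largest such d is 10.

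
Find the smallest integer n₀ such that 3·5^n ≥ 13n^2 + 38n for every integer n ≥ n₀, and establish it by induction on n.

n₀ = 3

At n = 2: 75 < 128, so the inequality fails and n₀ ≥ 3. We prove 3·5^n ≥ 13n^2 + 38n for all n ≥ 3.
When n = 3: 3·5^n = 375 and 13n^2 + 38n = 231, so 375 ≥ 231.
Inductive step: assume the claim holds for n = p, so 3·5^p ≥ 13p^2 + 38p.
Then 3·5^(p + 1) = 5·(3·5^p) ≥ 5·(13p^2 + 38p).
Also, for p ≥ 3 we have 5·(13p^2 + 38p) ≥ 13(p+1)^2 + 38(p+1), since 5·(13p^2 + 38p) − (13(p+1)^2 + 38(p+1)) = 52p^2 + 126p - 51, which is nonnegative for all p ≥ 3.
Combining, 3·5^(p + 1) ≥ 13(p+1)^2 + 38(p+1).
By the principle of mathematical induction, the result holds for all n ≥ 3.
Hence the smallest such n₀ is 3.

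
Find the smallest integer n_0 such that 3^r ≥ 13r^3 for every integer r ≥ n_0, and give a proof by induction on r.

At r = 8: 6561 < 6656, so the inequality fails and n_0 ≥ 9. We prove 3^r ≥ 13r^3 for all r ≥ 9.
Base step (r = 9): 3^r = 19683 and 13r^3 = 9477, so 19683 ≥ 9477.
Inductive step: assume the claim holds for r = k, so 3^k ≥ 13k^3.
Then 3^(k + 1) = 3·(3^k) ≥ 3·(13k^3).
Also, for k ≥ 9 we have 3·(13k^3) ≥ 13(k+1)^3, since 3 ≥ (1 + 1/k)^3 for all k ≥ 9.
Combining, 3^(k + 1) ≥ 13(k+1)^3.
By the principle of mathematical induction, the result holds for all r ≥ 9.
Hence the smallest such n_0 is 9.

n_0 = 9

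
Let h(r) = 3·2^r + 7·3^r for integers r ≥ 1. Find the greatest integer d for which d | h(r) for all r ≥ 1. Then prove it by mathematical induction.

d = 3

Computing the first values: h(1) = 27 and h(2) = 75; gcd(27, 75) = 3, so d ≤ 3.
We prove 3 | 3·2^r + 7·3^r for all r ≥ 1 by induction on r.
Base case (r = 1): h(1) = 27 = 3·(9), so 3 | h(1).
For the inductive step, assume it holds for an arbitrary k ≥ 1, i.e. 3 | h(k). Then
h(k+1) − 3·h(k) = (3·2^(k+1) + 7·3^(k+1)) − 3·(3·2^k + 7·3^k) = (3)·2^k·(2 − 3) = (-3)·2^k. Since 3 | h(k) by the inductive hypothesis, 3 | 3·h(k); and 3 | -3 since -3 = 3·-1. Therefore 3 | h(k+1).
By induction, the statement is established for all r ≥ 1.
Therefore the largest such d is 3.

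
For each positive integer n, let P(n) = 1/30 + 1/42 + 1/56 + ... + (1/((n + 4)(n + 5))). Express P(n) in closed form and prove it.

We claim P(n) = n/(5(n + 5)) for all n ≥ 1.
For the base case n = 1: P(1) = 1/30, and the closed form gives 1/30. They agree.
Inductive step: suppose the statement holds for some p ≥ 1, so P(p) = p/(5(p + 5)).
Then P(p+1) = P(p) + (1/((p + 5)(p + 6))) = (p/(5(p + 5))) + (1/((p + 5)(p + 6))).
Simplifying, P(p+1) = (p + 1)/(5(p + 6)) = (p+1)/(5((p+1) + 5)),
which is the closed form with n = p+1.
This completes the induction.

P(n) = n/(5(n + 5))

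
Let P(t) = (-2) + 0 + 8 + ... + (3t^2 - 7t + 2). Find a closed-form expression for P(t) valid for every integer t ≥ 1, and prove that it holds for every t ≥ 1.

We claim P(t) = t(t^2 - 2t - 1) for all t ≥ 1.
Base case (t = 1): P(1) = -2, and the closed form gives -2. They agree.
For the inductive step, assume it holds for an arbitrary m ≥ 1, so P(m) = m(m^2 - 2m - 1).
Then P(m+1) = P(m) + (3m^2 - m - 2) = (m(m^2 - 2m - 1)) + (3m^2 - m - 2).
Simplifying, P(m+1) = (m + 1)(m^2 - 2) = (m+1)((m+1)^2 - 2(m+1) - 1),
which is the closed form with t = m+1.
This completes the induction.

P(t) = t(t^2 - 2t - 1)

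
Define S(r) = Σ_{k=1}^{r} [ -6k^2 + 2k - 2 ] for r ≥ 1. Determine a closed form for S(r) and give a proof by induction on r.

S(r) = -2r(r^2 + r + 1)

We claim S(r) = -2r(r^2 + r + 1) for all r ≥ 1.
For the base case r = 1: S(1) = -6, and the closed form gives -6. They agree.
Inductive step: suppose the statement holds for some k ≥ 1, so S(k) = 2k(-k^2 - k - 1).
Then S(k+1) = S(k) + (2k - 6(k + 1)^2) = (2k(-k^2 - k - 1)) + (2k - 6(k + 1)^2).
Simplifying, S(k+1) = -2(k + 1)(k^2 + 3k + 3) = -2(k+1)((k+1)^2 + (k+1) + 1),
which is the closed form with r = k+1.
Hence, by induction on r, the claim holds for every r ≥ 1.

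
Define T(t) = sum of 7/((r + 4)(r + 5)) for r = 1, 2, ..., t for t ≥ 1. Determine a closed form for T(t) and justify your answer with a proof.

T(t) = 7t/(5(t + 5))

We claim T(t) = 7t/(5(t + 5)) for all t ≥ 1.
Base case (t = 1): T(1) = 7/30, and the closed form gives 7/30. They agree.
Inductive step: assume the claim holds for t = r, so T(r) = 7r/(5(r + 5)).
Then T(r+1) = T(r) + (7/((r + 5)(r + 6))) = (7r/(5(r + 5))) + (7/((r + 5)(r + 6))).
Simplifying, T(r+1) = 7(r + 1)/(5(r + 6)) = 7(r+1)/(5((r+1) + 5)),
which is the closed form with t = r+1.
By the principle of mathematical induction, the result holds for all t ≥ 1.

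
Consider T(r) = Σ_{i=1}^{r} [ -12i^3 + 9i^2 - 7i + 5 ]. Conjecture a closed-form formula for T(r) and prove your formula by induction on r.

T(r) = -r(3r^3 + 3r^2 + 2r - 3)

We claim T(r) = -r(3r^3 + 3r^2 + 2r - 3) for all r ≥ 1.
Base case (r = 1): T(1) = -5, and the closed form gives -5. They agree.
For the inductive step, assume it holds for an arbitrary i ≥ 1, so T(i) = i(-3i^3 - 3i^2 - 2i + 3).
Then T(i+1) = T(i) + (-12i^3 - 27i^2 - 25i - 5) = (i(-3i^3 - 3i^2 - 2i + 3)) + (-12i^3 - 27i^2 - 25i - 5).
Simplifying, T(i+1) = -(i + 1)(3i^3 + 12i^2 + 17i + 5) = -(i+1)(3(i+1)^3 + 3(i+1)^2 + 2(i+1) - 3),
which is the closed form with r = i+1.
This completes the induction.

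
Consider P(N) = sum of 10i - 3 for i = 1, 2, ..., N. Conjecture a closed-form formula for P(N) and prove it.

We claim P(N) = N(5N + 2) for all N ≥ 1.
Base case (N = 1): P(1) = 7, and the closed form gives 7. They agree.
For the inductive step, assume it holds for an arbitrary i ≥ 1, so P(i) = i(5i + 2).
Then P(i+1) = P(i) + (10i + 7) = (i(5i + 2)) + (10i + 7).
Simplifying, P(i+1) = (i + 1)(5i + 7) = (i+1)(5(i+1) + 2),
which is the closed form with N = i+1.
By induction, the statement is established for all N ≥ 1.

P(N) = N(5N + 2)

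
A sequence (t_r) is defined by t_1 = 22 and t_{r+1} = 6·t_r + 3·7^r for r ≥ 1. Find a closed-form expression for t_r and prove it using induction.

t_r = 6^(r - 1) + 3·7^r

Computing the first terms: t_1 = 22, t_2 = 153, t_3 = 1065. This suggests t_r = 6^(r - 1) + 3·7^r.
When r = 1: the formula gives 22 = 22 = t_1.
Inductive step: assume the claim holds for r = k, so t_k = 6^(k - 1) + 3·7^k.
Then t_{k+1} = 6·t_k + 3·7^k = 6·(6^(k - 1) + 3·7^k) + 3·7^k = 6^k + 3·7^(k + 1) = 6^((k+1) - 1) + 3·7^(k+1),
which is the claimed formula at r = k+1.
Hence, by induction on r, the claim holds for every r ≥ 1.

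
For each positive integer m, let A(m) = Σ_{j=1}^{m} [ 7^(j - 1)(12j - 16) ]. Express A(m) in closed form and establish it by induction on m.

A(m) = 7^m(2m - 3) + 3

We claim A(m) = 7^m(2m - 3) + 3 for all m ≥ 1.
When m = 1: A(1) = -4, and the closed form gives -4. They agree.
For the inductive step, assume it holds for an arbitrary j ≥ 1, so A(j) = 7^j(2j - 3) + 3.
Then A(j+1) = A(j) + (7^j(12j - 4)) = (7^j(2j - 3) + 3) + (7^j(12j - 4)).
Simplifying, A(j+1) = 14·7^j·j - 7·7^j + 3 = 7^(j+1)(2(j+1) - 3) + 3,
which is the closed form with m = j+1.
By the principle of mathematical induction, the result holds for all m ≥ 1.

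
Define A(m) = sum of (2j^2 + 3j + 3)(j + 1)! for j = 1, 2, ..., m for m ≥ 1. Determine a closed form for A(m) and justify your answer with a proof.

We claim A(m) = (2m + 1)(m + 2)! - 2 for all m ≥ 1.
For the base case m = 1: A(1) = 16, and the closed form gives 16. They agree.
Inductive step: suppose the statement holds for some j ≥ 1, so A(j) = (2j + 1)(j + 2)! - 2.
Then A(j+1) = A(j) + ((2j^2 + 7j + 8)(j + 2)!) = ((2j + 1)(j + 2)! - 2) + ((2j^2 + 7j + 8)(j + 2)!).
Simplifying, A(j+1) = (2(j+1) + 1)((j+1) + 2)! - 2,
which is the closed form with m = j+1.
Hence, by induction on m, the claim holds for every m ≥ 1.

A(m) = (2m + 1)(m + 2)! - 2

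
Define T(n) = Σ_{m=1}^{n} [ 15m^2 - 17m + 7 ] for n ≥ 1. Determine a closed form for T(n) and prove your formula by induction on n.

T(n) = n(5n^2 - n + 1)

We claim T(n) = n(5n^2 - n + 1) for all n ≥ 1.
Base case (n = 1): T(1) = 5, and the closed form gives 5. They agree.
For the inductive step, assume it holds for an arbitrary m ≥ 1, so T(m) = m(5m^2 - m + 1).
Then T(m+1) = T(m) + (15m^2 + 13m + 5) = (m(5m^2 - m + 1)) + (15m^2 + 13m + 5).
Simplifying, T(m+1) = (m + 1)(5m^2 + 9m + 5) = (m+1)(5(m+1)^2 - (m+1) + 1),
which is the closed form with n = m+1.
Hence, by induction on n, the claim holds for every n ≥ 1.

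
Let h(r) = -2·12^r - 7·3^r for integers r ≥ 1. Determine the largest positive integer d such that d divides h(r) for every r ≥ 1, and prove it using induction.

d = 9

Computing the first values: h(1) = -45 and h(2) = -351; gcd(-45, -351) = 9, so d ≤ 9.
We prove 9 | -2·12^r - 7·3^r for all r ≥ 1 by induction on r.
When r = 1: h(1) = -45 = 9·(-5), so 9 | h(1).
For the inductive step, assume it holds for an arbitrary k ≥ 1, i.e. 9 | h(k). Then
h(k+1) − 12·h(k) = (-2·12^(k+1) - 7·3^(k+1)) − 12·(-2·12^k - 7·3^k) = (-7)·3^k·(3 − 12) = (63)·3^k. Since 9 | h(k) by the inductive hypothesis, 9 | 12·h(k); and 9 | 63 since 63 = 9·7. Therefore 9 | h(k+1).
Hence, by induction on r, the claim holds for every r ≥ 1.
Therefore the largest such d is 9.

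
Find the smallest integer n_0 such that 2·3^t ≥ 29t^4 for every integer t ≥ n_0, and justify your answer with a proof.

At t = 11: 354294 < 424589, so the inequality fails and n_0 ≥ 12. We prove 2·3^t ≥ 29t^4 for all t ≥ 12.
Base step (t = 12): 2·3^t = 1062882 and 29t^4 = 601344, so 1062882 ≥ 601344.
For the inductive step, assume it holds for an arbitrary j ≥ 12, so 2·3^j ≥ 29j^4.
Then 2·3^(j + 1) = 3·(2·3^j) ≥ 3·(29j^4).
Also, for j ≥ 12 we have 3·(29j^4) ≥ 29(j+1)^4, since 3 ≥ (1 + 1/j)^4 for all j ≥ 12.
Combining, 2·3^(j + 1) ≥ 29(j+1)^4.
By the principle of mathematical induction, the result holds for all t ≥ 12.
Hence the smallest such n_0 is 12.

n_0 = 12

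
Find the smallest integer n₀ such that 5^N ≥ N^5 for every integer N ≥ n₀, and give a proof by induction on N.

At N = 4: 625 < 1024, so the inequality fails and n₀ ≥ 5. We prove 5^N ≥ N^5 for all N ≥ 5.
For the base case N = 5: 5^N = 3125 and N^5 = 3125, so 3125 ≥ 3125.
Inductive step: suppose the statement holds for some j ≥ 5, so 5^j ≥ j^5.
Then 5^(j + 1) = 5·(5^j) ≥ 5·(j^5).
Also, for j ≥ 5 we have 5·(j^5) ≥ (j+1)^5, since 5 ≥ (1 + 1/j)^5 for all j ≥ 5.
Combining, 5^(j + 1) ≥ (j+1)^5.
By the principle of mathematical induction, the result holds for all N ≥ 5.
Hence the smallest such n₀ is 5.

n₀ = 5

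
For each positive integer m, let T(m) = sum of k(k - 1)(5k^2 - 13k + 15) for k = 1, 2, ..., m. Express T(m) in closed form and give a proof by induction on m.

T(m) = m(m - 1)(m + 1)(m^2 - 2m + 3)

We claim T(m) = m(m - 1)(m + 1)(m^2 - 2m + 3) for all m ≥ 1.
Base case (m = 1): T(1) = 0, and the closed form gives 0. They agree.
Suppose the result is true for m = k, so T(k) = k(k^4 - 2k^3 + 2k^2 + 2k - 3).
Then T(k+1) = T(k) + (k(k + 1)(-13k + 5(k + 1)^2 + 2)) = (k(k^4 - 2k^3 + 2k^2 + 2k - 3)) + (k(k + 1)(-13k + 5(k + 1)^2 + 2)).
Simplifying, T(k+1) = k(k + 1)(k + 2)(k^2 + 2) = (k+1)((k+1) - 1)((k+1) + 1)((k+1)^2 - 2(k+1) + 3),
which is the closed form with m = k+1.
Hence, by induction on m, the claim holds for every m ≥ 1.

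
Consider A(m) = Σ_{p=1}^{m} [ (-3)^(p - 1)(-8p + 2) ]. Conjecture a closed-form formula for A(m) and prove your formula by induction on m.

A(m) = 2(-3)^m·m

We claim A(m) = 2(-3)^m·m for all m ≥ 1.
When m = 1: A(1) = -6, and the closed form gives -6. They agree.
For the inductive step, assume it holds for an arbitrary p ≥ 1, so A(p) = 2(-3)^p·p.
Then A(p+1) = A(p) + ((-3)^p(-8p - 6)) = (2(-3)^p·p) + ((-3)^p(-8p - 6)).
Simplifying, A(p+1) = (-3)^(p + 1)(2p + 2) = 2(-3)^(p+1)·(p+1),
which is the closed form with m = p+1.
By induction, the statement is established for all m ≥ 1.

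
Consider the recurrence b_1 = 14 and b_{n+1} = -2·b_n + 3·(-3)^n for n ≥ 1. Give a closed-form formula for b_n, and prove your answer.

Computing the first terms: b_1 = 14, b_2 = -37, b_3 = 101. This suggests b_n = 5(-2)^(n - 1) + (-3)^(n + 1).
Base step (n = 1): the formula gives 14 = 14 = b_1.
Inductive step: suppose the statement holds for some m ≥ 1, so b_m = 5(-2)^(m - 1) + (-3)^(m + 1).
Then b_{m+1} = -2·b_m + 3·(-3)^m = -2·(5(-2)^(m - 1) + (-3)^(m + 1)) + 3·(-3)^m = 5(-2)^m + (-3)^(m + 2) = 5(-2)^((m+1) - 1) + (-3)^((m+1) + 1),
which is the claimed formula at n = m+1.
Hence, by induction on n, the claim holds for every n ≥ 1.

b_n = 5(-2)^(n - 1) + (-3)^(n + 1)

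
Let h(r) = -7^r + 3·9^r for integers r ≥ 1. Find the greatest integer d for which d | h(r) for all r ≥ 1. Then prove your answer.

Computing the first values: h(1) = 20 and h(2) = 194; gcd(20, 194) = 2, so d ≤ 2.
We prove 2 | -7^r + 3·9^r for all r ≥ 1 by induction on r.
Base step (r = 1): h(1) = 20 = 2·(10), so 2 | h(1).
Inductive step: suppose the statement holds for some j ≥ 1, i.e. 2 | h(j). Then
h(j+1) − 9·h(j) = (-7^(j+1) + 3·9^(j+1)) − 9·(-7^j + 3·9^j) = (-1)·7^j·(7 − 9) = (2)·7^j. Since 2 | h(j) by the inductive hypothesis, 2 | 9·h(j); and 2 | 2 since 2 = 2·1. Therefore 2 | h(j+1).
By induction, the statement is established for all r ≥ 1.
Therefore the largest such d is 2.

d = 2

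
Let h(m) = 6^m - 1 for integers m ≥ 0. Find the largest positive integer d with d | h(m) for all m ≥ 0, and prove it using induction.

Computing the first values: h(0) = 0 and h(1) = 5; gcd(0, 5) = 5, so d ≤ 5.
We prove 5 | 6^m - 1 for all m ≥ 0 by induction on m.
Base case (m = 0): h(0) = 0 = 5·(0), so 5 | h(0).
For the inductive step, assume it holds for an arbitrary i ≥ 0, i.e. 5 | h(i). Then
h(i+1) = 6^(i+1) - 1 = 6·(6^i - 1) + 5 = 6·h(i) + 5. The first term is divisible by 5 by the inductive hypothesis, and 5 is divisible by 5. Hence 5 | h(i+1).
By induction, the statement is established for all m ≥ 0.
Therefore the largest such d is 5.

d = 5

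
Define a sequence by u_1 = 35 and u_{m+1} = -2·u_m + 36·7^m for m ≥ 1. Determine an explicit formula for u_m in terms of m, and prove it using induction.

Computing the first terms: u_1 = 35, u_2 = 182, u_3 = 1400. This suggests u_m = 7(-2)^(m - 1) + 4·7^m.
For the base case m = 1: the formula gives 35 = 35 = u_1.
Suppose the result is true for m = r, so u_r = 7(-2)^(r - 1) + 4·7^r.
Then u_{r+1} = -2·u_r + 36·7^r = -2·(7(-2)^(r - 1) + 4·7^r) + 36·7^r = 7(-2)^r + 4·7^(r + 1) = 7(-2)^((r+1) - 1) + 4·7^(r+1),
which is the claimed formula at m = r+1.
Hence, by induction on m, the claim holds for every m ≥ 1.

u_m = 7(-2)^(m - 1) + 4·7^m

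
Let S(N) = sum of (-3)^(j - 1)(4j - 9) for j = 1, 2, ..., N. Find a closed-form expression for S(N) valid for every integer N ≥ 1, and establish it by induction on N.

We claim S(N) = (-3)^N(-N + 2) - 2 for all N ≥ 1.
When N = 1: S(1) = -5, and the closed form gives -5. They agree.
Suppose the result is true for N = j, so S(j) = (-3)^j(-j + 2) - 2.
Then S(j+1) = S(j) + ((-3)^j(4j - 5)) = ((-3)^j(-j + 2) - 2) + ((-3)^j(4j - 5)).
Simplifying, S(j+1) = -(-3)^(j + 1)j + (-3)^(j + 1) - 2 = (-3)^(j+1)(-(j+1) + 2) - 2,
which is the closed form with N = j+1.
By the principle of mathematical induction, the result holds for all N ≥ 1.

S(N) = (-3)^N(-N + 2) - 2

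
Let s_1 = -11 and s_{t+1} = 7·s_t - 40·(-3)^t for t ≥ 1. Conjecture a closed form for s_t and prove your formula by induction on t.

Computing the first terms: s_1 = -11, s_2 = 43, s_3 = -59. This suggests s_t = 4(-3)^t + 7^(t - 1).
When t = 1: the formula gives -11 = -11 = s_1.
Inductive step: suppose the statement holds for some p ≥ 1, so s_p = 4(-3)^p + 7^(p - 1).
Then s_{p+1} = 7·s_p - 40·(-3)^p = 7·(4(-3)^p + 7^(p - 1)) - 40·(-3)^p = 4(-3)^(p + 1) + 7^p = 4(-3)^(p+1) + 7^((p+1) - 1),
which is the claimed formula at t = p+1.
This completes the induction.

s_t = 4(-3)^t + 7^(t - 1)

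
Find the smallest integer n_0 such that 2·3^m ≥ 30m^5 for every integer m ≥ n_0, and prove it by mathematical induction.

At m = 14: 9565938 < 16134720, so the inequality fails and n_0 ≥ 15. We prove 2·3^m ≥ 30m^5 for all m ≥ 15.
When m = 15: 2·3^m = 28697814 and 30m^5 = 22781250, so 28697814 ≥ 22781250.
Inductive step: assume the claim holds for m = r, so 2·3^r ≥ 30r^5.
Then 2·3^(r + 1) = 3·(2·3^r) ≥ 3·(30r^5).
Also, for r ≥ 15 we have 3·(30r^5) ≥ 30(r+1)^5, since 3 ≥ (1 + 1/r)^5 for all r ≥ 15.
Combining, 2·3^(r + 1) ≥ 30(r+1)^5.
By induction, the statement is established for all m ≥ 15.
Hence the smallest such n_0 is 15.

n_0 = 15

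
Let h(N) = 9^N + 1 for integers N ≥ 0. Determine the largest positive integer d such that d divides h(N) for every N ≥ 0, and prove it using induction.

d = 2

Computing the first values: h(0) = 2 and h(1) = 10; gcd(2, 10) = 2, so d ≤ 2.
We prove 2 | 9^N + 1 for all N ≥ 0 by induction on N.
When N = 0: h(0) = 2 = 2·(1), so 2 | h(0).
Suppose the result is true for N = p, i.e. 2 | h(p). Then
h(p+1) = 9^(p+1) + 1 = 9·(9^p + 1) - 8 = 9·h(p) - 8. The first term is divisible by 2 by the inductive hypothesis, and -8 is divisible by 2. Hence 2 | h(p+1).
By the principle of mathematical induction, the result holds for all N ≥ 0.
Therefore the largest such d is 2.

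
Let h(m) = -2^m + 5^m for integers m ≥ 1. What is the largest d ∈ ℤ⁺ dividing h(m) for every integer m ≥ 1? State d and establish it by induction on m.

Computing the first values: h(1) = 3 and h(2) = 21; gcd(3, 21) = 3, so d ≤ 3.
We prove 3 | -2^m + 5^m for all m ≥ 1 by induction on m.
For the base case m = 1: h(1) = 3 = 3·(1), so 3 | h(1).
Inductive step: suppose the statement holds for some r ≥ 1, i.e. 3 | h(r). Then
5^{r+1} − 2^{r+1} = 5·5^r − 2·2^r = 5·(5^r − 2^r) + (3)·2^r. The first term is divisible by 3 by the inductive hypothesis, and the second term (3)·2^r is divisible by 3 since 3 | 3. Hence 3 | h(r+1).
Hence, by induction on m, the claim holds for every m ≥ 1.
Therefore the largest such d is 3.

d = 3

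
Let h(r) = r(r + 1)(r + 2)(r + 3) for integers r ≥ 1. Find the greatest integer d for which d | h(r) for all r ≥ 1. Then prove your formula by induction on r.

Computing the first values: h(1) = 24 and h(2) = 120; gcd(24, 120) = 24, so d ≤ 24.
We prove 24 | r(r + 1)(r + 2)(r + 3) for all r ≥ 1 by induction on r.
For the base case r = 1: h(1) = 24 = 24·(1), so 24 | h(1).
Inductive step: suppose the statement holds for some p ≥ 1, i.e. 24 | h(p). Then
h(p+1) − h(p) = (p+1)·(p+2)·(p+3)·(p+4) − p·(p+1)·(p+2)·(p+3) = (p+1)·(p+2)·(p+3)·[(p+4) − p] = 4·(p+1)·(p+2)·(p+3). The product of 3 consecutive integers is divisible by (3)! = 6, so h(p+1) − h(p) is divisible by 4·6 = 24. By the inductive hypothesis 24 | h(p), hence 24 | h(p+1).
By induction, the statement is established for all r ≥ 1.
Therefore the largest such d is 24.

d = 24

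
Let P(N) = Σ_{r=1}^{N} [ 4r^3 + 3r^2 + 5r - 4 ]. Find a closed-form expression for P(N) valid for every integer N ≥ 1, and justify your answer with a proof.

P(N) = N(N^3 + 3N^2 + 5N - 1)

We claim P(N) = N(N^3 + 3N^2 + 5N - 1) for all N ≥ 1.
Base step (N = 1): P(1) = 8, and the closed form gives 8. They agree.
Inductive step: suppose the statement holds for some r ≥ 1, so P(r) = r(r^3 + 3r^2 + 5r - 1).
Then P(r+1) = P(r) + (4r^3 + 15r^2 + 23r + 8) = (r(r^3 + 3r^2 + 5r - 1)) + (4r^3 + 15r^2 + 23r + 8).
Simplifying, P(r+1) = (r + 1)(r^3 + 6r^2 + 14r + 8) = (r+1)((r+1)^3 + 3(r+1)^2 + 5(r+1) - 1),
which is the closed form with N = r+1.
Hence, by induction on N, the claim holds for every N ≥ 1.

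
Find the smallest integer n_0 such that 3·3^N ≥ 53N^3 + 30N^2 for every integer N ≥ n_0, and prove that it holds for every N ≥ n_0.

At N = 8: 19683 < 29056, so the inequality fails and n_0 ≥ 9. We prove 3·3^N ≥ 53N^3 + 30N^2 for all N ≥ 9.
For the base case N = 9: 3·3^N = 59049 and 53N^3 + 30N^2 = 41067, so 59049 ≥ 41067.
Inductive step: suppose the statement holds for some r ≥ 9, so 3·3^r ≥ 53r^3 + 30r^2.
Then 3·3^(r + 1) = 3·(3·3^r) ≥ 3·(53r^3 + 30r^2).
Also, for r ≥ 9 we have 3·(53r^3 + 30r^2) ≥ 53(r+1)^3 + 30(r+1)^2, since 3·(53r^3 + 30r^2) − (53(r+1)^3 + 30(r+1)^2) = 106r^3 - 99r^2 - 219r - 83, which is nonnegative for all r ≥ 9.
Combining, 3·3^(r + 1) ≥ 53(r+1)^3 + 30(r+1)^2.
By the principle of mathematical induction, the result holds for all N ≥ 9.
Hence the smallest such n_0 is 9.

n_0 = 9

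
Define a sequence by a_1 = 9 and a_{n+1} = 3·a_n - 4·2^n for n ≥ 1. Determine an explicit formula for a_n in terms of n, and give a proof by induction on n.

Computing the first terms: a_1 = 9, a_2 = 19, a_3 = 41. This suggests a_n = 2^(n + 2) + 3^(n - 1).
For the base case n = 1: the formula gives 9 = 9 = a_1.
For the inductive step, assume it holds for an arbitrary j ≥ 1, so a_j = 2^(j + 2) + 3^(j - 1).
Then a_{j+1} = 3·a_j - 4·2^j = 3·(2^(j + 2) + 3^(j - 1)) - 4·2^j = 2^(j + 3) + 3^j = 2^((j+1) + 2) + 3^((j+1) - 1),
which is the claimed formula at n = j+1.
Hence, by induction on n, the claim holds for every n ≥ 1.

a_n = 2^(n + 2) + 3^(n - 1)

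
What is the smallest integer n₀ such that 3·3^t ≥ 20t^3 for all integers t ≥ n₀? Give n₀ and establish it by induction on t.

At t = 7: 6561 < 6860, so the inequality fails and n₀ ≥ 8. We prove 3·3^t ≥ 20t^3 for all t ≥ 8.
Base step (t = 8): 3·3^t = 19683 and 20t^3 = 10240, so 19683 ≥ 10240.
Suppose the result is true for t = i, so 3·3^i ≥ 20i^3.
Then 3·3^(i + 1) = 3·(3·3^i) ≥ 3·(20i^3).
Also, for i ≥ 8 we have 3·(20i^3) ≥ 20(i+1)^3, since 3 ≥ (1 + 1/i)^3 for all i ≥ 8.
Combining, 3·3^(i + 1) ≥ 20(i+1)^3.
This completes the induction.
Hence the smallest such n₀ is 8.

n₀ = 8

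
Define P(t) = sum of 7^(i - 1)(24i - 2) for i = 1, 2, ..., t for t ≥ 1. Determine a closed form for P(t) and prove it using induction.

P(t) = 7^t(4t - 1) + 1

We claim P(t) = 7^t(4t - 1) + 1 for all t ≥ 1.
For the base case t = 1: P(1) = 22, and the closed form gives 22. They agree.
Inductive step: assume the claim holds for t = i, so P(i) = 7^i(4i - 1) + 1.
Then P(i+1) = P(i) + (7^i(24i + 22)) = (7^i(4i - 1) + 1) + (7^i(24i + 22)).
Simplifying, P(i+1) = 28·7^i·i + 21·7^i + 1 = 7^(i+1)(4(i+1) - 1) + 1,
which is the closed form with t = i+1.
This completes the induction.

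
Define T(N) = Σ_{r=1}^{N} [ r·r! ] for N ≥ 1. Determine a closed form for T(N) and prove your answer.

We claim T(N) = (N + 1)! - 1 for all N ≥ 1.
Base step (N = 1): T(1) = 1, and the closed form gives 1. They agree.
Inductive step: suppose the statement holds for some r ≥ 1, so T(r) = (r + 1)! - 1.
Then T(r+1) = T(r) + ((r + 1)(r + 1)!) = ((r + 1)! - 1) + ((r + 1)(r + 1)!).
Simplifying, T(r+1) = ((r+1) + 1)! - 1,
which is the closed form with N = r+1.
By the principle of mathematical induction, the result holds for all N ≥ 1.

T(N) = (N + 1)! - 1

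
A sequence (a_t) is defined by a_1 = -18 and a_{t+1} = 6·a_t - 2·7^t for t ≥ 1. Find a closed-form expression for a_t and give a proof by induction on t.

Computing the first terms: a_1 = -18, a_2 = -122, a_3 = -830. This suggests a_t = -4·6^(t - 1) - 2·7^t.
When t = 1: the formula gives -18 = -18 = a_1.
Suppose the result is true for t = i, so a_i = -4·6^(i - 1) - 2·7^i.
Then a_{i+1} = 6·a_i - 2·7^i = 6·(-4·6^(i - 1) - 2·7^i) - 2·7^i = -4·6^i - 2·7^(i + 1) = -4·6^((i+1) - 1) - 2·7^(i+1),
which is the claimed formula at t = i+1.
By the principle of mathematical induction, the result holds for all t ≥ 1.

a_t = -4·6^(t - 1) - 2·7^t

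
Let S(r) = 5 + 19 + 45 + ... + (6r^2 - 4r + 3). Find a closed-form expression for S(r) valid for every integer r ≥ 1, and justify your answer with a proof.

We claim S(r) = r(2r^2 + r + 2) for all r ≥ 1.
Base case (r = 1): S(1) = 5, and the closed form gives 5. They agree.
Suppose the result is true for r = i, so S(i) = i(2i^2 + i + 2).
Then S(i+1) = S(i) + (6i^2 + 8i + 5) = (i(2i^2 + i + 2)) + (6i^2 + 8i + 5).
Simplifying, S(i+1) = (i + 1)(2i^2 + 5i + 5) = (i+1)(2(i+1)^2 + (i+1) + 2),
which is the closed form with r = i+1.
By the principle of mathematical induction, the result holds for all r ≥ 1.

S(r) = r(2r^2 + r + 2)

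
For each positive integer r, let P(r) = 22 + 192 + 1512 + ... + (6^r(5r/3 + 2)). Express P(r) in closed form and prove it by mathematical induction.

P(r) = 2·6^r(r + 1) - 2

We claim P(r) = 2·6^r(r + 1) - 2 for all r ≥ 1.
For the base case r = 1: P(1) = 22, and the closed form gives 22. They agree.
Suppose the result is true for r = m, so P(m) = 2·6^m(m + 1) - 2.
Then P(m+1) = P(m) + (6^m(10m + 22)) = (2·6^m(m + 1) - 2) + (6^m(10m + 22)).
Simplifying, P(m+1) = 12·6^m·m + 24·6^m - 2 = 2·6^(m+1)((m+1) + 1) - 2,
which is the closed form with r = m+1.
By the principle of mathematical induction, the result holds for all r ≥ 1.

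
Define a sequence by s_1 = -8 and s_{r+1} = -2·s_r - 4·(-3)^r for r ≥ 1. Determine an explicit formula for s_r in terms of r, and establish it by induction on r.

s_r = (-2)^(r + 1) + 4(-3)^r

Computing the first terms: s_1 = -8, s_2 = 28, s_3 = -92. This suggests s_r = (-2)^(r + 1) + 4(-3)^r.
When r = 1: the formula gives -8 = -8 = s_1.
Inductive step: suppose the statement holds for some m ≥ 1, so s_m = (-2)^(m + 1) + 4(-3)^m.
Then s_{m+1} = -2·s_m - 4·(-3)^m = -2·((-2)^(m + 1) + 4(-3)^m) - 4·(-3)^m = (-2)^(m + 2) + 4(-3)^(m + 1) = (-2)^((m+1) + 1) + 4(-3)^(m+1),
which is the claimed formula at r = m+1.
By induction, the statement is established for all r ≥ 1.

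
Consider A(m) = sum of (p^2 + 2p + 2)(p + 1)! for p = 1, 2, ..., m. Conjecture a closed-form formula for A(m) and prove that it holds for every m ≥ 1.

We claim A(m) = (m + 1)(m + 2)! - 2 for all m ≥ 1.
When m = 1: A(1) = 10, and the closed form gives 10. They agree.
Inductive step: suppose the statement holds for some p ≥ 1, so A(p) = (p + 1)(p + 2)! - 2.
Then A(p+1) = A(p) + ((p^2 + 4p + 5)(p + 2)!) = ((p + 1)(p + 2)! - 2) + ((p^2 + 4p + 5)(p + 2)!).
Simplifying, A(p+1) = ((p+1) + 1)((p+1) + 2)! - 2,
which is the closed form with m = p+1.
By the principle of mathematical induction, the result holds for all m ≥ 1.

A(m) = (m + 1)(m + 2)! - 2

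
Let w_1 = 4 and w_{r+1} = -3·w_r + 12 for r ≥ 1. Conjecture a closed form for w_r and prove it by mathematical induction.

Computing the first terms: w_1 = 4, w_2 = 0, w_3 = 12. This suggests w_r = (-3)^(r - 1) + 3.
Base step (r = 1): the formula gives 4 = 4 = w_1.
Inductive step: suppose the statement holds for some p ≥ 1, so w_p = (-3)^(p - 1) + 3.
Then w_{p+1} = -3·w_p + 12 = -3·((-3)^(p - 1) + 3) + 12 = (-3)^p + 3 = (-3)^((p+1) - 1) + 3,
which is the claimed formula at r = p+1.
By induction, the statement is established for all r ≥ 1.

w_r = (-3)^(r - 1) + 3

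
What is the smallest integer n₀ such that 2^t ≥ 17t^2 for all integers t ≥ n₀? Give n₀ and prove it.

n₀ = 12

At t = 11: 2048 < 2057, so the inequality fails and n₀ ≥ 12. We prove 2^t ≥ 17t^2 for all t ≥ 12.
When t = 12: 2^t = 4096 and 17t^2 = 2448, so 4096 ≥ 2448.
Inductive step: assume the claim holds for t = r, so 2^r ≥ 17r^2.
Then 2^(r + 1) = 2·(2^r) ≥ 2·(17r^2).
Also, for r ≥ 12 we have 2·(17r^2) ≥ 17(r+1)^2, since 2 ≥ (1 + 1/r)^2 for all r ≥ 12.
Combining, 2^(r + 1) ≥ 17(r+1)^2.
Hence, by induction on t, the claim holds for every t ≥ 12.
Hence the smallest such n₀ is 12.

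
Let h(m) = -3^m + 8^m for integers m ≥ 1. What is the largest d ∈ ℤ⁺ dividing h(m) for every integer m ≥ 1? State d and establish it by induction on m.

d = 5

Computing the first values: h(1) = 5 and h(2) = 55; gcd(5, 55) = 5, so d ≤ 5.
We prove 5 | -3^m + 8^m for all m ≥ 1 by induction on m.
For the base case m = 1: h(1) = 5 = 5·(1), so 5 | h(1).
For the inductive step, assume it holds for an arbitrary r ≥ 1, i.e. 5 | h(r). Then
8^{r+1} − 3^{r+1} = 8·8^r − 3·3^r = 8·(8^r − 3^r) + (5)·3^r. The first term is divisible by 5 by the inductive hypothesis, and the second term (5)·3^r is divisible by 5 since 5 | 5. Hence 5 | h(r+1).
By the principle of mathematical induction, the result holds for all m ≥ 1.
Therefore the largest such d is 5.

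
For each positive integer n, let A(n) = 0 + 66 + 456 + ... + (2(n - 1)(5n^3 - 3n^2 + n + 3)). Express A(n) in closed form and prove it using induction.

A(n) = n(n - 1)(2n^3 + 3n^2 + n + 3)

We claim A(n) = n(n - 1)(2n^3 + 3n^2 + n + 3) for all n ≥ 1.
Base step (n = 1): A(1) = 0, and the closed form gives 0. They agree.
Inductive step: assume the claim holds for n = m, so A(m) = m(2m^4 + m^3 - 2m^2 + 2m - 3).
Then A(m+1) = A(m) + (2m(5m^3 + 12m^2 + 10m + 6)) = (m(2m^4 + m^3 - 2m^2 + 2m - 3)) + (2m(5m^3 + 12m^2 + 10m + 6)).
Simplifying, A(m+1) = m(m + 1)(2m^3 + 9m^2 + 13m + 9) = (m+1)((m+1) - 1)(2(m+1)^3 + 3(m+1)^2 + (m+1) + 3),
which is the closed form with n = m+1.
By the principle of mathematical induction, the result holds for all n ≥ 1.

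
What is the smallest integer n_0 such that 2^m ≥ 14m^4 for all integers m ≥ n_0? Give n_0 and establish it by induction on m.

n_0 = 22

At m = 21: 2097152 < 2722734, so the inequality fails and n_0 ≥ 22. We prove 2^m ≥ 14m^4 for all m ≥ 22.
Base case (m = 22): 2^m = 4194304 and 14m^4 = 3279584, so 4194304 ≥ 3279584.
For the inductive step, assume it holds for an arbitrary k ≥ 22, so 2^k ≥ 14k^4.
Then 2^(k + 1) = 2·(2^k) ≥ 2·(14k^4).
Also, for k ≥ 22 we have 2·(14k^4) ≥ 14(k+1)^4, since 2 ≥ (1 + 1/k)^4 for all k ≥ 22.
Combining, 2^(k + 1) ≥ 14(k+1)^4.
This completes the induction.
Hence the smallest such n_0 is 22.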